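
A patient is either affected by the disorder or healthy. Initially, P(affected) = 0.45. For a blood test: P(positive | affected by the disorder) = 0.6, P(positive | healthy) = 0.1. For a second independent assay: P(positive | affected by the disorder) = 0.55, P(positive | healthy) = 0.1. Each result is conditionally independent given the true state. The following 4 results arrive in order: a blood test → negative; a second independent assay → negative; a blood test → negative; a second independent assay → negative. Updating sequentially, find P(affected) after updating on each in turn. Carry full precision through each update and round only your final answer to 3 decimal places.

0.039

After a blood test='negative': P(affected) = 0.4·0.4500 / (0.4·0.4500 + 0.9·0.5500) ≈ 0.2667
After a second independent assay='negative': P(affected) = 0.45·0.2667 / (0.45·0.2667 + 0.9·0.7333) ≈ 0.1538
After a blood test='negative': P(affected) = 0.4·0.1538 / (0.4·0.1538 + 0.9·0.8462) ≈ 0.0748
After a second independent assay='negative': P(affected) = 0.45·0.0748 / (0.45·0.0748 + 0.9·0.9252) ≈ 0.0388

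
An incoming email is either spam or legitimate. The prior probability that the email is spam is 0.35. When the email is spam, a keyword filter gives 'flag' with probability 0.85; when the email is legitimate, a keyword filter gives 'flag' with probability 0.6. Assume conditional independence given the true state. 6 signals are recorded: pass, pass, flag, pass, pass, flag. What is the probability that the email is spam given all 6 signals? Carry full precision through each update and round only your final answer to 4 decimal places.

0.0209

Each posterior becomes the prior for the next update.
After 'pass': P(spam) = 0.15·0.3500 / (0.15·0.3500 + 0.4·0.6500) ≈ 0.1680
After 'pass': P(spam) = 0.15·0.1680 / (0.15·0.1680 + 0.4·0.8320) ≈ 0.0704
After 'flag': P(spam) = 0.85·0.0704 / (0.85·0.0704 + 0.6·0.9296) ≈ 0.0969
After 'pass': P(spam) = 0.15·0.0969 / (0.15·0.0969 + 0.4·0.9031) ≈ 0.0387
After 'pass': P(spam) = 0.15·0.0387 / (0.15·0.0387 + 0.4·0.9613) ≈ 0.0149
After 'flag': P(spam) = 0.85·0.0149 / (0.85·0.0149 + 0.6·0.9851) ≈ 0.0209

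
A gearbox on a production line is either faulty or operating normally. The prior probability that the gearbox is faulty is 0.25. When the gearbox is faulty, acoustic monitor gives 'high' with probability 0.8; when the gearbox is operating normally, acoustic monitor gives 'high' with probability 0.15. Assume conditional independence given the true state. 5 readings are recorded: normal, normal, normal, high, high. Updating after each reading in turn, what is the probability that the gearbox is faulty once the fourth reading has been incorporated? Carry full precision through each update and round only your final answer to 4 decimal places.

0.0226

After 'normal': P(faulty) = 0.2·0.2500 / (0.2·0.2500 + 0.85·0.7500) ≈ 0.0727
After 'normal': P(faulty) = 0.2·0.0727 / (0.2·0.0727 + 0.85·0.9273) ≈ 0.0181
After 'normal': P(faulty) = 0.2·0.0181 / (0.2·0.0181 + 0.85·0.9819) ≈ 0.0043
After 'high': P(faulty) = 0.8·0.0043 / (0.8·0.0043 + 0.15·0.9957) ≈ 0.0226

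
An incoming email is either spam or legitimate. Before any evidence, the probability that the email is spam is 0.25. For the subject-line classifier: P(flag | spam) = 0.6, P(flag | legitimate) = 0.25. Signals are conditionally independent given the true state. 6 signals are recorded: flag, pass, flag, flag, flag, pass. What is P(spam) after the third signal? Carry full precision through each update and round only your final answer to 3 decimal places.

After 'flag': P(spam) = 0.6·0.2500 / (0.6·0.2500 + 0.25·0.7500) ≈ 0.4444
After 'pass': P(spam) = 0.4·0.4444 / (0.4·0.4444 + 0.75·0.5556) ≈ 0.2991
After 'flag': P(spam) = 0.6·0.2991 / (0.6·0.2991 + 0.25·0.7009) ≈ 0.5059

0.506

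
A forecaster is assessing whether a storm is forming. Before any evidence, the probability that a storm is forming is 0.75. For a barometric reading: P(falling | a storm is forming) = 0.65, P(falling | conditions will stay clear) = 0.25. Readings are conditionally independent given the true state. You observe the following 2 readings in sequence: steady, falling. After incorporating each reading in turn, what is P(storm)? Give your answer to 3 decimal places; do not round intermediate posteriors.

After 'steady': P(storm) = 0.35·0.7500 / (0.35·0.7500 + 0.75·0.2500) ≈ 0.5833
After 'falling': P(storm) = 0.65·0.5833 / (0.65·0.5833 + 0.25·0.4167) ≈ 0.7845

0.784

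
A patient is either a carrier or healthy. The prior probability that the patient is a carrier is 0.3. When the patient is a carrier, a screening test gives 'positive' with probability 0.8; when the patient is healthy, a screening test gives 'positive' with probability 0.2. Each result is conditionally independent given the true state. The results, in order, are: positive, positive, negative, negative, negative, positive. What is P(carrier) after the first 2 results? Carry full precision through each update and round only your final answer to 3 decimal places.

After 'positive': P(carrier) = 0.8·0.3000 / (0.8·0.3000 + 0.2·0.7000) ≈ 0.6316
After 'positive': P(carrier) = 0.8·0.6316 / (0.8·0.6316 + 0.2·0.3684) ≈ 0.8727

0.873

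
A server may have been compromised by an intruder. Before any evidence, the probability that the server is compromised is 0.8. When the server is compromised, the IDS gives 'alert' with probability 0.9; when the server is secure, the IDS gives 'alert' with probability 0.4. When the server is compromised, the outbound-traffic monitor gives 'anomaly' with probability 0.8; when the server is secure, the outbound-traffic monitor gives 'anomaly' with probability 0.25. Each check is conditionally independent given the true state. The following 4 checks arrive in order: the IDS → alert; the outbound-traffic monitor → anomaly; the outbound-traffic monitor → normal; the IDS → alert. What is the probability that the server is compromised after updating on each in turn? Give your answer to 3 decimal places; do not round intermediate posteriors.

After the IDS='alert': P(compromised) = 0.9·0.8000 / (0.9·0.8000 + 0.4·0.2000) ≈ 0.9000
After the outbound-traffic monitor='anomaly': P(compromised) = 0.8·0.9000 / (0.8·0.9000 + 0.25·0.1000) ≈ 0.9664
After the outbound-traffic monitor='normal': P(compromised) = 0.2·0.9664 / (0.2·0.9664 + 0.75·0.0336) ≈ 0.8848
After the IDS='alert': P(compromised) = 0.9·0.8848 / (0.9·0.8848 + 0.4·0.1152) ≈ 0.9453

0.945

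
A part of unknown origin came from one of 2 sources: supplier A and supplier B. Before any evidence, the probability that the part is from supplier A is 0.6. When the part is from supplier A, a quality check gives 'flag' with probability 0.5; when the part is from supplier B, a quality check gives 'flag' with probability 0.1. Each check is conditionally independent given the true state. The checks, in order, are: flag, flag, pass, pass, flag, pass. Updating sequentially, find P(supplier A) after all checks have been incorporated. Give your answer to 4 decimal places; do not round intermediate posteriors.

Apply Bayes' rule sequentially, carrying P(supplier A) forward.
After 'flag': P(supplier A) = 0.5·0.6000 / (0.5·0.6000 + 0.1·0.4000) ≈ 0.8824
After 'flag': P(supplier A) = 0.5·0.8824 / (0.5·0.8824 + 0.1·0.1176) ≈ 0.9740
After 'pass': P(supplier A) = 0.5·0.9740 / (0.5·0.9740 + 0.9·0.0260) ≈ 0.9542
After 'pass': P(supplier A) = 0.5·0.9542 / (0.5·0.9542 + 0.9·0.0458) ≈ 0.9205
After 'flag': P(supplier A) = 0.5·0.9205 / (0.5·0.9205 + 0.1·0.0795) ≈ 0.9830
After 'pass': P(supplier A) = 0.5·0.9830 / (0.5·0.9830 + 0.9·0.0170) ≈ 0.9698

0.9698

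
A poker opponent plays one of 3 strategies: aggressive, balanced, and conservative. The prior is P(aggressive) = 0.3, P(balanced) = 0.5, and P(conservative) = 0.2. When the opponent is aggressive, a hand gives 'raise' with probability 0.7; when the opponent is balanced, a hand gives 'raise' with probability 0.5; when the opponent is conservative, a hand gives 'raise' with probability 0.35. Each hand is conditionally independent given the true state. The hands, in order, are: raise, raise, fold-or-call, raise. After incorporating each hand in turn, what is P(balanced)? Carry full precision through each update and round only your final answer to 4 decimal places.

Each posterior becomes the prior for the next update.
After 'raise': normaliser = 0.7·0.3000 + 0.5·0.5000 + 0.35·0.2000; P(aggressive) ≈ 0.3962, P(balanced) ≈ 0.4717, P(conservative) ≈ 0.1321
After 'raise': normaliser = 0.7·0.3962 + 0.5·0.4717 + 0.35·0.1321; P(aggressive) ≈ 0.4958, P(balanced) ≈ 0.4216, P(conservative) ≈ 0.0826
After 'fold-or-call': normaliser = 0.3·0.4958 + 0.5·0.4216 + 0.65·0.0826; P(aggressive) ≈ 0.3599, P(balanced) ≈ 0.5101, P(conservative) ≈ 0.1300
After 'raise': normaliser = 0.7·0.3599 + 0.5·0.5101 + 0.35·0.1300; P(aggressive) ≈ 0.4560, P(balanced) ≈ 0.4616, P(conservative) ≈ 0.0823

0.4616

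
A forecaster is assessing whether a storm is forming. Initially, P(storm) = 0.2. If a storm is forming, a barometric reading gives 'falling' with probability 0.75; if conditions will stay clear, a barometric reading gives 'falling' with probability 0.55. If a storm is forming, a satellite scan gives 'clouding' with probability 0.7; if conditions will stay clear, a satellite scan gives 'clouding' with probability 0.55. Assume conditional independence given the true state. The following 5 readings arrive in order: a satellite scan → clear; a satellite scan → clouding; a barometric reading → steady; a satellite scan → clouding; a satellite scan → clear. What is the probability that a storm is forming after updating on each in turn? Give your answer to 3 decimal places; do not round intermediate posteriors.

0.091

After a satellite scan='clear': P(storm) = 0.3·0.2000 / (0.3·0.2000 + 0.45·0.8000) ≈ 0.1429
After a satellite scan='clouding': P(storm) = 0.7·0.1429 / (0.7·0.1429 + 0.55·0.8571) ≈ 0.1750
After a barometric reading='steady': P(storm) = 0.25·0.1750 / (0.25·0.1750 + 0.45·0.8250) ≈ 0.1054
After a satellite scan='clouding': P(storm) = 0.7·0.1054 / (0.7·0.1054 + 0.55·0.8946) ≈ 0.1304
After a satellite scan='clear': P(storm) = 0.3·0.1304 / (0.3·0.1304 + 0.45·0.8696) ≈ 0.0909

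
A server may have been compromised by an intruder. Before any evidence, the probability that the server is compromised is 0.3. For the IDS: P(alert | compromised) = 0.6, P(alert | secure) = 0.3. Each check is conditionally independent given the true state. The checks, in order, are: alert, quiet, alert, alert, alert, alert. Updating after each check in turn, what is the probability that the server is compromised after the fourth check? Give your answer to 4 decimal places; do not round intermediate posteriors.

0.6621

After 'alert': P(compromised) = 0.6·0.3000 / (0.6·0.3000 + 0.3·0.7000) ≈ 0.4615
After 'quiet': P(compromised) = 0.4·0.4615 / (0.4·0.4615 + 0.7·0.5385) ≈ 0.3288
After 'alert': P(compromised) = 0.6·0.3288 / (0.6·0.3288 + 0.3·0.6712) ≈ 0.4948
After 'alert': P(compromised) = 0.6·0.4948 / (0.6·0.4948 + 0.3·0.5052) ≈ 0.6621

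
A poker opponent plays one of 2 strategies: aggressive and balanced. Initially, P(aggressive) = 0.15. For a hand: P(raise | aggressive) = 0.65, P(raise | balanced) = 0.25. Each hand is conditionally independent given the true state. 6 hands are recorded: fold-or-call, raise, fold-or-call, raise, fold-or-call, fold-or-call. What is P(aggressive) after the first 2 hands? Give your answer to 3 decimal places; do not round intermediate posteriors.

0.176

After 'fold-or-call': P(aggressive) = 0.35·0.1500 / (0.35·0.1500 + 0.75·0.8500) ≈ 0.0761
After 'raise': P(aggressive) = 0.65·0.0761 / (0.65·0.0761 + 0.25·0.9239) ≈ 0.1764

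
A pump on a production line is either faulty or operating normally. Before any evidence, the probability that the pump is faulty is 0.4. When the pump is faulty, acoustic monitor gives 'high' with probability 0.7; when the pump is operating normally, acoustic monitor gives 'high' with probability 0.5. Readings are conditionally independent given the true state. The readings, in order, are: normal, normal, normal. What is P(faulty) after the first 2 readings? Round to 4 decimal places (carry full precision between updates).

0.1935

After 'normal': P(faulty) = 0.3·0.4000 / (0.3·0.4000 + 0.5·0.6000) ≈ 0.2857
After 'normal': P(faulty) = 0.3·0.2857 / (0.3·0.2857 + 0.5·0.7143) ≈ 0.1935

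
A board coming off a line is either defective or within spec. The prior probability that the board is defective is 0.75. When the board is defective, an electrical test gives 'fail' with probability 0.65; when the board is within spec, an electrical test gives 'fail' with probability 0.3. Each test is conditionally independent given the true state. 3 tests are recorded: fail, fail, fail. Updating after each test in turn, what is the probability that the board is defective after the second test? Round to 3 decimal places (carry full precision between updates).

Apply Bayes' rule sequentially, carrying P(defective) forward.
After 'fail': P(defective) = 0.65·0.7500 / (0.65·0.7500 + 0.3·0.2500) ≈ 0.8667
After 'fail': P(defective) = 0.65·0.8667 / (0.65·0.8667 + 0.3·0.1333) ≈ 0.9337

0.934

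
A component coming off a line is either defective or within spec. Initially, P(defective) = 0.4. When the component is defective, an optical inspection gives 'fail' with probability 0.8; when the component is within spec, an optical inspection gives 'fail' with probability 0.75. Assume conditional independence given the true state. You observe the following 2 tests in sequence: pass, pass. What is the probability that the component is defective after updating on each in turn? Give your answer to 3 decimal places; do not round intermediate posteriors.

Apply Bayes' rule sequentially, carrying P(defective) forward.
After 'pass': P(defective) = 0.2·0.4000 / (0.2·0.4000 + 0.25·0.6000) ≈ 0.3478
After 'pass': P(defective) = 0.2·0.3478 / (0.2·0.3478 + 0.25·0.6522) ≈ 0.2991

0.299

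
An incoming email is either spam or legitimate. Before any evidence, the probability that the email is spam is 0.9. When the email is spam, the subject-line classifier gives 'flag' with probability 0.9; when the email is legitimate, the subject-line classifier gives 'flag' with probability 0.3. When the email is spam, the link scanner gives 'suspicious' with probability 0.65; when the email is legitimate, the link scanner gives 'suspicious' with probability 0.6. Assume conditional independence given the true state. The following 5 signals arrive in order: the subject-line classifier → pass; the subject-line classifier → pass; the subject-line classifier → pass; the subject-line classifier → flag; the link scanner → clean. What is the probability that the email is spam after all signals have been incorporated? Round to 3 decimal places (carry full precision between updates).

Each posterior becomes the prior for the next update.
After the subject-line classifier='pass': P(spam) = 0.1·0.9000 / (0.1·0.9000 + 0.7·0.1000) ≈ 0.5625
After the subject-line classifier='pass': P(spam) = 0.1·0.5625 / (0.1·0.5625 + 0.7·0.4375) ≈ 0.1552
After the subject-line classifier='pass': P(spam) = 0.1·0.1552 / (0.1·0.1552 + 0.7·0.8448) ≈ 0.0256
After the subject-line classifier='flag': P(spam) = 0.9·0.0256 / (0.9·0.0256 + 0.3·0.9744) ≈ 0.0730
After the link scanner='clean': P(spam) = 0.35·0.0730 / (0.35·0.0730 + 0.4·0.9270) ≈ 0.0644

0.064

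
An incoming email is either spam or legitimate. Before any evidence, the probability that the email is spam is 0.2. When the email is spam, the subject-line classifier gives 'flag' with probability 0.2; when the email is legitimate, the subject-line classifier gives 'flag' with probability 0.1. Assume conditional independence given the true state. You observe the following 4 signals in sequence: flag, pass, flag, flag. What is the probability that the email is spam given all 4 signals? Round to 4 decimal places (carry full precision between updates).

0.6400

After 'flag': P(spam) = 0.2·0.2000 / (0.2·0.2000 + 0.1·0.8000) ≈ 0.3333
After 'pass': P(spam) = 0.8·0.3333 / (0.8·0.3333 + 0.9·0.6667) ≈ 0.3077
After 'flag': P(spam) = 0.2·0.3077 / (0.2·0.3077 + 0.1·0.6923) ≈ 0.4706
After 'flag': P(spam) = 0.2·0.4706 / (0.2·0.4706 + 0.1·0.5294) ≈ 0.6400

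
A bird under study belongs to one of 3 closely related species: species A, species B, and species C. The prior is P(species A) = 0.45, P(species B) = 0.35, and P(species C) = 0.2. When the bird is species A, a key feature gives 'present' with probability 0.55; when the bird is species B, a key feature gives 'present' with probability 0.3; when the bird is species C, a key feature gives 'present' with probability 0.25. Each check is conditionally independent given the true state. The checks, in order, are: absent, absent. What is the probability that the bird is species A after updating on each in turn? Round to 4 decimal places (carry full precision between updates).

0.2429

After 'absent': normaliser = 0.45·0.4500 + 0.7·0.3500 + 0.75·0.2000; P(species A) ≈ 0.3389, P(species B) ≈ 0.4100, P(species C) ≈ 0.2510
After 'absent': normaliser = 0.45·0.3389 + 0.7·0.4100 + 0.75·0.2510; P(species A) ≈ 0.2429, P(species B) ≈ 0.4572, P(species C) ≈ 0.2999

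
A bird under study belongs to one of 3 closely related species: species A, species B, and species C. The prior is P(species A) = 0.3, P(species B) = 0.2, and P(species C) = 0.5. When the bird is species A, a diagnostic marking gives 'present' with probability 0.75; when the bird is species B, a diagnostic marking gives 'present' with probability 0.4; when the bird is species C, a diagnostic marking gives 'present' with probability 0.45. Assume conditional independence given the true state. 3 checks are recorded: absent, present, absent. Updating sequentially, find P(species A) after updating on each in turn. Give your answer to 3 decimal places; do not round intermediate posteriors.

After 'absent': normaliser = 0.25·0.3000 + 0.6·0.2000 + 0.55·0.5000; P(species A) ≈ 0.1596, P(species B) ≈ 0.2553, P(species C) ≈ 0.5851
After 'present': normaliser = 0.75·0.1596 + 0.4·0.2553 + 0.45·0.5851; P(species A) ≈ 0.2467, P(species B) ≈ 0.2105, P(species C) ≈ 0.5428
After 'absent': normaliser = 0.25·0.2467 + 0.6·0.2105 + 0.55·0.5428; P(species A) ≈ 0.1268, P(species B) ≈ 0.2596, P(species C) ≈ 0.6136

0.127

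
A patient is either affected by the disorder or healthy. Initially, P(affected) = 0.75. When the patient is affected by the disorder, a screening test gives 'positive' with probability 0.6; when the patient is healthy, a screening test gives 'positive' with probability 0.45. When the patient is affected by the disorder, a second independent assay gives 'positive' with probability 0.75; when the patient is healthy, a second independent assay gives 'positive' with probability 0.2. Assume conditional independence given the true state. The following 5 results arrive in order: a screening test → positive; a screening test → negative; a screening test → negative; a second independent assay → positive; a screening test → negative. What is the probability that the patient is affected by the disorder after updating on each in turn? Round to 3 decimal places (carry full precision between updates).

After a screening test='positive': P(affected) = 0.6·0.7500 / (0.6·0.7500 + 0.45·0.2500) ≈ 0.8000
After a screening test='negative': P(affected) = 0.4·0.8000 / (0.4·0.8000 + 0.55·0.2000) ≈ 0.7442
After a screening test='negative': P(affected) = 0.4·0.7442 / (0.4·0.7442 + 0.55·0.2558) ≈ 0.6790
After a second independent assay='positive': P(affected) = 0.75·0.6790 / (0.75·0.6790 + 0.2·0.3210) ≈ 0.8881
After a screening test='negative': P(affected) = 0.4·0.8881 / (0.4·0.8881 + 0.55·0.1119) ≈ 0.8523

0.852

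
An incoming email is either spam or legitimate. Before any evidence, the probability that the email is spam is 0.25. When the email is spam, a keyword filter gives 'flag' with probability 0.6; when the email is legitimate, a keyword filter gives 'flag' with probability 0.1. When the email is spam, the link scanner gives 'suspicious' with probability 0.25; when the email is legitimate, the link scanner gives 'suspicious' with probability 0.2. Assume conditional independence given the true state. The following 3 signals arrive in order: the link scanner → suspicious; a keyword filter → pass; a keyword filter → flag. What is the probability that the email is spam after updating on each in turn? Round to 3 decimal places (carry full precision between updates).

After the link scanner='suspicious': P(spam) = 0.25·0.2500 / (0.25·0.2500 + 0.2·0.7500) ≈ 0.2941
After a keyword filter='pass': P(spam) = 0.4·0.2941 / (0.4·0.2941 + 0.9·0.7059) ≈ 0.1562
After a keyword filter='flag': P(spam) = 0.6·0.1562 / (0.6·0.1562 + 0.1·0.8438) ≈ 0.5263

0.526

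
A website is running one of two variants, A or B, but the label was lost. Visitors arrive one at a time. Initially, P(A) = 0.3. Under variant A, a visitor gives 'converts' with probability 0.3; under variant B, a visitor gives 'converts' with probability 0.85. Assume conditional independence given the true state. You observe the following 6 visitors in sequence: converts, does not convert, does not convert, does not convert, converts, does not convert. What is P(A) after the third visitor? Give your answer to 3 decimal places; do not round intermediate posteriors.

0.767

After 'converts': P(A) = 0.3·0.3000 / (0.3·0.3000 + 0.85·0.7000) ≈ 0.1314
After 'does not convert': P(A) = 0.7·0.1314 / (0.7·0.1314 + 0.15·0.8686) ≈ 0.4138
After 'does not convert': P(A) = 0.7·0.4138 / (0.7·0.4138 + 0.15·0.5862) ≈ 0.7671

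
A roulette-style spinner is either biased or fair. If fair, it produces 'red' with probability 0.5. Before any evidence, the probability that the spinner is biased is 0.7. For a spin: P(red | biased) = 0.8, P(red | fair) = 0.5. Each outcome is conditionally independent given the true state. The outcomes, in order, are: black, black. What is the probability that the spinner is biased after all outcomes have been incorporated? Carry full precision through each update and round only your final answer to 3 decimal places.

0.272

After 'black': P(biased) = 0.2·0.7000 / (0.2·0.7000 + 0.5·0.3000) ≈ 0.4828
After 'black': P(biased) = 0.2·0.4828 / (0.2·0.4828 + 0.5·0.5172) ≈ 0.2718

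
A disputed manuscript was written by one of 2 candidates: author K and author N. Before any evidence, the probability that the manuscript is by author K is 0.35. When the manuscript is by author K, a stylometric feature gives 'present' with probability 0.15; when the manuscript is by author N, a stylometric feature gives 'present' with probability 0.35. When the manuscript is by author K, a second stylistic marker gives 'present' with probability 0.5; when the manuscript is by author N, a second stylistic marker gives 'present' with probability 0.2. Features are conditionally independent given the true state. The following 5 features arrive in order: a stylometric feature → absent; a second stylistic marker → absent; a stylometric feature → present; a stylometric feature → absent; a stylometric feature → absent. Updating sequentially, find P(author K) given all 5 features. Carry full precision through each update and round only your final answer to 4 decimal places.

After a stylometric feature='absent': P(author K) = 0.85·0.3500 / (0.85·0.3500 + 0.65·0.6500) ≈ 0.4132
After a second stylistic marker='absent': P(author K) = 0.5·0.4132 / (0.5·0.4132 + 0.8·0.5868) ≈ 0.3056
After a stylometric feature='present': P(author K) = 0.15·0.3056 / (0.15·0.3056 + 0.35·0.6944) ≈ 0.1587
After a stylometric feature='absent': P(author K) = 0.85·0.1587 / (0.85·0.1587 + 0.65·0.8413) ≈ 0.1978
After a stylometric feature='absent': P(author K) = 0.85·0.1978 / (0.85·0.1978 + 0.65·0.8022) ≈ 0.2439

0.2439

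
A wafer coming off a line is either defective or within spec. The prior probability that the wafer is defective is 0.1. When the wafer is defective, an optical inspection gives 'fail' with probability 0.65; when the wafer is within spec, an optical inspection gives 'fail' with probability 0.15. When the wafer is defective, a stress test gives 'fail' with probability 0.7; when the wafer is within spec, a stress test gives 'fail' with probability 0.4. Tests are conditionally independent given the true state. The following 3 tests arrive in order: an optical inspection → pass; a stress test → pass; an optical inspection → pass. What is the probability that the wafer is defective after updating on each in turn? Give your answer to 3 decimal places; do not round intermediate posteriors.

0.009

Apply Bayes' rule sequentially, carrying P(defective) forward.
After an optical inspection='pass': P(defective) = 0.35·0.1000 / (0.35·0.1000 + 0.85·0.9000) ≈ 0.0437
After a stress test='pass': P(defective) = 0.3·0.0437 / (0.3·0.0437 + 0.6·0.9563) ≈ 0.0224
After an optical inspection='pass': P(defective) = 0.35·0.0224 / (0.35·0.0224 + 0.85·0.9776) ≈ 0.0093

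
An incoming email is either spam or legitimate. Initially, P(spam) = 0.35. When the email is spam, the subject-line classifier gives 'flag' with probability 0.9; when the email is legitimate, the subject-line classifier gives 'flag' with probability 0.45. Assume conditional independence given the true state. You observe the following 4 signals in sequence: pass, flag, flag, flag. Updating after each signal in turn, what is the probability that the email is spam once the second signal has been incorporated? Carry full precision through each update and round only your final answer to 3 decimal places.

0.164

Each posterior becomes the prior for the next update.
After 'pass': P(spam) = 0.1·0.3500 / (0.1·0.3500 + 0.55·0.6500) ≈ 0.0892
After 'flag': P(spam) = 0.9·0.0892 / (0.9·0.0892 + 0.45·0.9108) ≈ 0.1637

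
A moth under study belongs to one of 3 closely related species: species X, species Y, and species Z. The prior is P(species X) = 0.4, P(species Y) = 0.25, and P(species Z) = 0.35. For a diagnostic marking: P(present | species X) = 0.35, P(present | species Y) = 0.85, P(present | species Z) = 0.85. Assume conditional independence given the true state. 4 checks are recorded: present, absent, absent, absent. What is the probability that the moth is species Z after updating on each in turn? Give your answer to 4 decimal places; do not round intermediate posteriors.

Each posterior becomes the prior for the next update.
After 'present': normaliser = 0.35·0.4000 + 0.85·0.2500 + 0.85·0.3500; P(species X) ≈ 0.2154, P(species Y) ≈ 0.3269, P(species Z) ≈ 0.4577
After 'absent': normaliser = 0.65·0.2154 + 0.15·0.3269 + 0.15·0.4577; P(species X) ≈ 0.5433, P(species Y) ≈ 0.1903, P(species Z) ≈ 0.2664
After 'absent': normaliser = 0.65·0.5433 + 0.15·0.1903 + 0.15·0.2664; P(species X) ≈ 0.8375, P(species Y) ≈ 0.0677, P(species Z) ≈ 0.0948
After 'absent': normaliser = 0.65·0.8375 + 0.15·0.0677 + 0.15·0.0948; P(species X) ≈ 0.9571, P(species Y) ≈ 0.0179, P(species Z) ≈ 0.0250

0.0250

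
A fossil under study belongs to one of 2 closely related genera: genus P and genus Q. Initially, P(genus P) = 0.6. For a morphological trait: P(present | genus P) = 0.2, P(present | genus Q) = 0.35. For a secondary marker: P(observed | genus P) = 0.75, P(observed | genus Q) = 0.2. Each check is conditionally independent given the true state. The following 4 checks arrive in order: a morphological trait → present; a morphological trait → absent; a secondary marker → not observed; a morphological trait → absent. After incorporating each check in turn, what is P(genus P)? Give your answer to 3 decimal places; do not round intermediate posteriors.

After a morphological trait='present': P(genus P) = 0.2·0.6000 / (0.2·0.6000 + 0.35·0.4000) ≈ 0.4615
After a morphological trait='absent': P(genus P) = 0.8·0.4615 / (0.8·0.4615 + 0.65·0.5385) ≈ 0.5134
After a secondary marker='not observed': P(genus P) = 0.25·0.5134 / (0.25·0.5134 + 0.8·0.4866) ≈ 0.2479
After a morphological trait='absent': P(genus P) = 0.8·0.2479 / (0.8·0.2479 + 0.65·0.7521) ≈ 0.2886

0.289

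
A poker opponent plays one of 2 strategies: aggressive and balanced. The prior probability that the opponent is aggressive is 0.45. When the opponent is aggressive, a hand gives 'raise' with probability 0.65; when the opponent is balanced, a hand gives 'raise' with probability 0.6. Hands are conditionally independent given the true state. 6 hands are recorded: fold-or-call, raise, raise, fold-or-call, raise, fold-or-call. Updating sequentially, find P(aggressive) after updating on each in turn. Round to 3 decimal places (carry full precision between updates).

After 'fold-or-call': P(aggressive) = 0.35·0.4500 / (0.35·0.4500 + 0.4·0.5500) ≈ 0.4172
After 'raise': P(aggressive) = 0.65·0.4172 / (0.65·0.4172 + 0.6·0.5828) ≈ 0.4368
After 'raise': P(aggressive) = 0.65·0.4368 / (0.65·0.4368 + 0.6·0.5632) ≈ 0.4566
After 'fold-or-call': P(aggressive) = 0.35·0.4566 / (0.35·0.4566 + 0.4·0.5434) ≈ 0.4237
After 'raise': P(aggressive) = 0.65·0.4237 / (0.65·0.4237 + 0.6·0.5763) ≈ 0.4433
After 'fold-or-call': P(aggressive) = 0.35·0.4433 / (0.35·0.4433 + 0.4·0.5567) ≈ 0.4107

0.411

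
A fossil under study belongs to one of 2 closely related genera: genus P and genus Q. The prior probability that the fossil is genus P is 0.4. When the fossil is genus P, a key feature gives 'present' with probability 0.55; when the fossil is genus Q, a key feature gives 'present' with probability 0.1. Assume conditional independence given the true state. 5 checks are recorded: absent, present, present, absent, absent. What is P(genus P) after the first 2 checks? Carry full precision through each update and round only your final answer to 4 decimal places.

0.6471

After 'absent': P(genus P) = 0.45·0.4000 / (0.45·0.4000 + 0.9·0.6000) ≈ 0.2500
After 'present': P(genus P) = 0.55·0.2500 / (0.55·0.2500 + 0.1·0.7500) ≈ 0.6471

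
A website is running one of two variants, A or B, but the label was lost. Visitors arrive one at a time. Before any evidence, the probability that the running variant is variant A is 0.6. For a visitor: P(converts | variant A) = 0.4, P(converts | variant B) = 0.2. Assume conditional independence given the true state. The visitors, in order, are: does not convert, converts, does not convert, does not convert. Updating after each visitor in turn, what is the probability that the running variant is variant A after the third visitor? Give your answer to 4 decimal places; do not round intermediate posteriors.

After 'does not convert': P(A) = 0.6·0.6000 / (0.6·0.6000 + 0.8·0.4000) ≈ 0.5294
After 'converts': P(A) = 0.4·0.5294 / (0.4·0.5294 + 0.2·0.4706) ≈ 0.6923
After 'does not convert': P(A) = 0.6·0.6923 / (0.6·0.6923 + 0.8·0.3077) ≈ 0.6279

0.6279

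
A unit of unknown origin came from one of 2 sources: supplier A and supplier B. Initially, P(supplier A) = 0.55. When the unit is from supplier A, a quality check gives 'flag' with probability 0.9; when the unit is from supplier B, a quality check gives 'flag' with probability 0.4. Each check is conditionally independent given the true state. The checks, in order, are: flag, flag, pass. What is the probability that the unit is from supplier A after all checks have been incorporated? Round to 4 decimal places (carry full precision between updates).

Each posterior becomes the prior for the next update.
After 'flag': P(supplier A) = 0.9·0.5500 / (0.9·0.5500 + 0.4·0.4500) ≈ 0.7333
After 'flag': P(supplier A) = 0.9·0.7333 / (0.9·0.7333 + 0.4·0.2667) ≈ 0.8609
After 'pass': P(supplier A) = 0.1·0.8609 / (0.1·0.8609 + 0.6·0.1391) ≈ 0.5077

0.5077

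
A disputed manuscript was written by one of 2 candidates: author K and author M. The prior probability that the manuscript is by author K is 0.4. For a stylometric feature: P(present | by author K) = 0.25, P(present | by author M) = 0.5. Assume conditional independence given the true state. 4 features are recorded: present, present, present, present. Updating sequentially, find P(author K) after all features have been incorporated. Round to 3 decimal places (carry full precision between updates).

0.040

Apply Bayes' rule sequentially, carrying P(author K) forward.
After 'present': P(author K) = 0.25·0.4000 / (0.25·0.4000 + 0.5·0.6000) ≈ 0.2500
After 'present': P(author K) = 0.25·0.2500 / (0.25·0.2500 + 0.5·0.7500) ≈ 0.1429
After 'present': P(author K) = 0.25·0.1429 / (0.25·0.1429 + 0.5·0.8571) ≈ 0.0769
After 'present': P(author K) = 0.25·0.0769 / (0.25·0.0769 + 0.5·0.9231) ≈ 0.0400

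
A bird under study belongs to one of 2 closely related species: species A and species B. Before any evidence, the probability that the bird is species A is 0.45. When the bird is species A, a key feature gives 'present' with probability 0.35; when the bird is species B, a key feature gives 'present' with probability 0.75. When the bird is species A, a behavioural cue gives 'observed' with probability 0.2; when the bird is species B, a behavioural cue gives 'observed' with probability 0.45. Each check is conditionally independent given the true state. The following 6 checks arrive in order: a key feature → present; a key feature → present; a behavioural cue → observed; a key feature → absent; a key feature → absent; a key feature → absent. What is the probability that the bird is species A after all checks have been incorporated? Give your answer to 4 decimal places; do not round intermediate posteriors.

After a key feature='present': P(species A) = 0.35·0.4500 / (0.35·0.4500 + 0.75·0.5500) ≈ 0.2763
After a key feature='present': P(species A) = 0.35·0.2763 / (0.35·0.2763 + 0.75·0.7237) ≈ 0.1512
After a behavioural cue='observed': P(species A) = 0.2·0.1512 / (0.2·0.1512 + 0.45·0.8488) ≈ 0.0734
After a key feature='absent': P(species A) = 0.65·0.0734 / (0.65·0.0734 + 0.25·0.9266) ≈ 0.1707
After a key feature='absent': P(species A) = 0.65·0.1707 / (0.65·0.1707 + 0.25·0.8293) ≈ 0.3487
After a key feature='absent': P(species A) = 0.65·0.3487 / (0.65·0.3487 + 0.25·0.6513) ≈ 0.5819

0.5819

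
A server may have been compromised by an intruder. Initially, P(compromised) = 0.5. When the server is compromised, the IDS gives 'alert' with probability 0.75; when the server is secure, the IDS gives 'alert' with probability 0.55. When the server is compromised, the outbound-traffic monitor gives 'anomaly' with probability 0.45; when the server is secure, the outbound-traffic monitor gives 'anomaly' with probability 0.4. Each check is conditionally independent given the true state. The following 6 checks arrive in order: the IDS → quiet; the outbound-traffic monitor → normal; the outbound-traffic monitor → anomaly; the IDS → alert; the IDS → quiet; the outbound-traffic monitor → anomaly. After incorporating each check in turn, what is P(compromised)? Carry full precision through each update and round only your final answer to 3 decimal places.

0.328

After the IDS='quiet': P(compromised) = 0.25·0.5000 / (0.25·0.5000 + 0.45·0.5000) ≈ 0.3571
After the outbound-traffic monitor='normal': P(compromised) = 0.55·0.3571 / (0.55·0.3571 + 0.6·0.6429) ≈ 0.3374
After the outbound-traffic monitor='anomaly': P(compromised) = 0.45·0.3374 / (0.45·0.3374 + 0.4·0.6626) ≈ 0.3642
After the IDS='alert': P(compromised) = 0.75·0.3642 / (0.75·0.3642 + 0.55·0.6358) ≈ 0.4386
After the IDS='quiet': P(compromised) = 0.25·0.4386 / (0.25·0.4386 + 0.45·0.5614) ≈ 0.3027
After the outbound-traffic monitor='anomaly': P(compromised) = 0.45·0.3027 / (0.45·0.3027 + 0.4·0.6973) ≈ 0.3281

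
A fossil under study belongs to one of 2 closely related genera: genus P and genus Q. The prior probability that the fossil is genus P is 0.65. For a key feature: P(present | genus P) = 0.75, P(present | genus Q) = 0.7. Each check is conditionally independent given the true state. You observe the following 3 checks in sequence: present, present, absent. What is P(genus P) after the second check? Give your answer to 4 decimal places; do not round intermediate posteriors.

Each posterior becomes the prior for the next update.
After 'present': P(genus P) = 0.75·0.6500 / (0.75·0.6500 + 0.7·0.3500) ≈ 0.6655
After 'present': P(genus P) = 0.75·0.6655 / (0.75·0.6655 + 0.7·0.3345) ≈ 0.6807

0.6807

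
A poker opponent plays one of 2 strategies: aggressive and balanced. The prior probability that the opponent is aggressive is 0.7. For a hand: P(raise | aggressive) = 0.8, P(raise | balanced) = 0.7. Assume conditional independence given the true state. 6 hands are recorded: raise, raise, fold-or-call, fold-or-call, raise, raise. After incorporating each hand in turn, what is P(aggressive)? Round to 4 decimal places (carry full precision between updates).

Each posterior becomes the prior for the next update.
After 'raise': P(aggressive) = 0.8·0.7000 / (0.8·0.7000 + 0.7·0.3000) ≈ 0.7273
After 'raise': P(aggressive) = 0.8·0.7273 / (0.8·0.7273 + 0.7·0.2727) ≈ 0.7529
After 'fold-or-call': P(aggressive) = 0.2·0.7529 / (0.2·0.7529 + 0.3·0.2471) ≈ 0.6702
After 'fold-or-call': P(aggressive) = 0.2·0.6702 / (0.2·0.6702 + 0.3·0.3298) ≈ 0.5753
After 'raise': P(aggressive) = 0.8·0.5753 / (0.8·0.5753 + 0.7·0.4247) ≈ 0.6075
After 'raise': P(aggressive) = 0.8·0.6075 / (0.8·0.6075 + 0.7·0.3925) ≈ 0.6389

0.6389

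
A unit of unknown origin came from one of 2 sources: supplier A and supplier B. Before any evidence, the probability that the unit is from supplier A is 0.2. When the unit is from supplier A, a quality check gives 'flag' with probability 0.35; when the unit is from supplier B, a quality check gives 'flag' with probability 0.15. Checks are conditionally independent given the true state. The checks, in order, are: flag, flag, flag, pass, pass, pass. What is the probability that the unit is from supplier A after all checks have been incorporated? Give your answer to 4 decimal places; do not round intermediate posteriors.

0.5868

After 'flag': P(supplier A) = 0.35·0.2000 / (0.35·0.2000 + 0.15·0.8000) ≈ 0.3684
After 'flag': P(supplier A) = 0.35·0.3684 / (0.35·0.3684 + 0.15·0.6316) ≈ 0.5765
After 'flag': P(supplier A) = 0.35·0.5765 / (0.35·0.5765 + 0.15·0.4235) ≈ 0.7605
After 'pass': P(supplier A) = 0.65·0.7605 / (0.65·0.7605 + 0.85·0.2395) ≈ 0.7083
After 'pass': P(supplier A) = 0.65·0.7083 / (0.65·0.7083 + 0.85·0.2917) ≈ 0.6500
After 'pass': P(supplier A) = 0.65·0.6500 / (0.65·0.6500 + 0.85·0.3500) ≈ 0.5868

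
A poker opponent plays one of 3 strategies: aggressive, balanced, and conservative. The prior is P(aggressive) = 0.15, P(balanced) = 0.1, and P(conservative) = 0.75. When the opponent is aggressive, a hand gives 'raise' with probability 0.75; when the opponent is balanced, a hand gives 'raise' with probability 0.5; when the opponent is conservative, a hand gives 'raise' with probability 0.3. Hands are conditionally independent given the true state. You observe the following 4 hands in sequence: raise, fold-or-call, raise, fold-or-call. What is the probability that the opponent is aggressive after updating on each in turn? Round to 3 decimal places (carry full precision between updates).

0.118

Each posterior becomes the prior for the next update.
After 'raise': normaliser = 0.75·0.1500 + 0.5·0.1000 + 0.3·0.7500; P(aggressive) ≈ 0.2903, P(balanced) ≈ 0.1290, P(conservative) ≈ 0.5806
After 'fold-or-call': normaliser = 0.25·0.2903 + 0.5·0.1290 + 0.7·0.5806; P(aggressive) ≈ 0.1335, P(balanced) ≈ 0.1187, P(conservative) ≈ 0.7478
After 'raise': normaliser = 0.75·0.1335 + 0.5·0.1187 + 0.3·0.7478; P(aggressive) ≈ 0.2609, P(balanced) ≈ 0.1546, P(conservative) ≈ 0.5845
After 'fold-or-call': normaliser = 0.25·0.2609 + 0.5·0.1546 + 0.7·0.5845; P(aggressive) ≈ 0.1182, P(balanced) ≈ 0.1401, P(conservative) ≈ 0.7416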